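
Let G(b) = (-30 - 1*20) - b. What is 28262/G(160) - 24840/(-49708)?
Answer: -174953887/1304835 ≈ -134.08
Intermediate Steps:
G(b) = -50 - b (G(b) = (-30 - 20) - b = -50 - b)
28262/G(160) - 24840/(-49708) = 28262/(-50 - 1*160) - 24840/(-49708) = 28262/(-50 - 160) - 24840*(-1/49708) = 28262/(-210) + 6210/12427 = 28262*(-1/210) + 6210/12427 = -14131/105 + 6210/12427 = -174953887/1304835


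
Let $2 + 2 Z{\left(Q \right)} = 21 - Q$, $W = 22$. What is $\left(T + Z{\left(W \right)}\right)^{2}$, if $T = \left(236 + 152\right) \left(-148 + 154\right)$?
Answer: $\frac{21650409}{4} \approx 5.4126 \cdot 10^{6}$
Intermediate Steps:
$T = 2328$ ($T = 388 \cdot 6 = 2328$)
$Z{\left(Q \right)} = \frac{19}{2} - \frac{Q}{2}$ ($Z{\left(Q \right)} = -1 + \frac{21 - Q}{2} = -1 - \left(- \frac{21}{2} + \frac{Q}{2}\right) = \frac{19}{2} - \frac{Q}{2}$)
$\left(T + Z{\left(W \right)}\right)^{2} = \left(2328 + \left(\frac{19}{2} - 11\right)\right)^{2} = \left(2328 - \frac{3}{2}\right)^{2} = \left(\frac{4653}{2}\right)^{2} = \frac{21650409}{4}$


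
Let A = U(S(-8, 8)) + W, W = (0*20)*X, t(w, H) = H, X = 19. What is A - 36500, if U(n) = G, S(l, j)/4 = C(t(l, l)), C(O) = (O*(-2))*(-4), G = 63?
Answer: -36437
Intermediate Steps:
C(O) = 8*O (C(O) = -2*O*(-4) = 8*O)
W = 0 (W = (0*20)*19 = 0*19 = 0)
S(l, j) = 32*l (S(l, j) = 4*(8*l) = 32*l)
U(n) = 63
A = 63 (A = 63 + 0 = 63)
A - 36500 = 63 - 36500 = -36437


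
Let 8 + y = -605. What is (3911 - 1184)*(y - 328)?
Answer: -2566107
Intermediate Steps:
y = -613 (y = -8 - 605 = -613)
(3911 - 1184)*(y - 328) = (3911 - 1184)*(-613 - 328) = 2727*(-941) = -2566107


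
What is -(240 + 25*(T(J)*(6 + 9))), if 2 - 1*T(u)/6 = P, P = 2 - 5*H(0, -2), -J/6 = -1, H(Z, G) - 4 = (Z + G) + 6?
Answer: -90240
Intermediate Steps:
H(Z, G) = 10 + G + Z (H(Z, G) = 4 + ((Z + G) + 6) = 4 + ((G + Z) + 6) = 4 + (6 + G + Z) = 10 + G + Z)
J = 6 (J = -6*(-1) = 6)
P = -38 (P = 2 - 5*(10 - 2 + 0) = 2 - 5*8 = 2 - 40 = -38)
T(u) = 240 (T(u) = 12 - 6*(-38) = 12 + 228 = 240)
-(240 + 25*(T(J)*(6 + 9))) = -(240 + 25*(240*(6 + 9))) = -(240 + 25*(240*15)) = -(240 + 25*3600) = -(240 + 90000) = -1*90240 = -90240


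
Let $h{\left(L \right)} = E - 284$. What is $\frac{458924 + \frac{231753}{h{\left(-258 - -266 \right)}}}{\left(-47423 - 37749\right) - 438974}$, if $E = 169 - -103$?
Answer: $- \frac{1758445}{2096584} \approx -0.83872$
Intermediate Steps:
$E = 272$ ($E = 169 + 103 = 272$)
$h{\left(L \right)} = -12$ ($h{\left(L \right)} = 272 - 284 = -12$)
$\frac{458924 + \frac{231753}{h{\left(-258 - -266 \right)}}}{\left(-47423 - 37749\right) - 438974} = \frac{458924 + \frac{231753}{-12}}{\left(-47423 - 37749\right) - 438974} = \frac{458924 + 231753 \left(- \frac{1}{12}\right)}{-85172 - 438974} = \frac{458924 - \frac{77251}{4}}{-524146} = \frac{1758445}{4} \left(- \frac{1}{524146}\right) = - \frac{1758445}{2096584}$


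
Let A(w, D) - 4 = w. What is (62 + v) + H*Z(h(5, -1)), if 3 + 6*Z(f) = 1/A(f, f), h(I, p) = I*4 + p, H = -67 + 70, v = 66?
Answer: 2910/23 ≈ 126.52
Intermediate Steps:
A(w, D) = 4 + w
H = 3
h(I, p) = p + 4*I (h(I, p) = 4*I + p = p + 4*I)
Z(f) = -½ + 1/(6*(4 + f))
(62 + v) + H*Z(h(5, -1)) = (62 + 66) + 3*((-11 - 3*(-1 + 4*5))/(6*(4 + (-1 + 4*5)))) = 128 + 3*((-11 - 3*(-1 + 20))/(6*(4 + (-1 + 20)))) = 128 + 3*((-11 - 3*19)/(6*(4 + 19))) = 128 + 3*((⅙)*(-11 - 57)/23) = 128 + 3*((⅙)*(1/23)*(-68)) = 128 + 3*(-34/69) = 128 - 34/23 = 2910/23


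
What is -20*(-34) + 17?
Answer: 697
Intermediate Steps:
-20*(-34) + 17 = 680 + 17 = 697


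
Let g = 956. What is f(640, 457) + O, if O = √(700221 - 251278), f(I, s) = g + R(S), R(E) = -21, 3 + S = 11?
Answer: 935 + √448943 ≈ 1605.0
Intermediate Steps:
S = 8 (S = -3 + 11 = 8)
f(I, s) = 935 (f(I, s) = 956 - 21 = 935)
O = √448943 ≈ 670.03
f(640, 457) + O = 935 + √448943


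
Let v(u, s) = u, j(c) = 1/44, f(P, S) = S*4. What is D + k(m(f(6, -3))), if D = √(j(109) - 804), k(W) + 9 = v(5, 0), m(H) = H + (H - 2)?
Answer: -4 + 5*I*√15565/22 ≈ -4.0 + 28.354*I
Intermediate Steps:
f(P, S) = 4*S
j(c) = 1/44
m(H) = -2 + 2*H (m(H) = H + (-2 + H) = -2 + 2*H)
k(W) = -4 (k(W) = -9 + 5 = -4)
D = 5*I*√15565/22 (D = √(1/44 - 804) = √(-35375/44) = 5*I*√15565/22 ≈ 28.354*I)
D + k(m(f(6, -3))) = 5*I*√15565/22 - 4 = -4 + 5*I*√15565/22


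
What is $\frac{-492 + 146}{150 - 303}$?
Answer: $\frac{346}{153} \approx 2.2614$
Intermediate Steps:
$\frac{-492 + 146}{150 - 303} = - \frac{346}{-153} = \left(-346\right) \left(- \frac{1}{153}\right) = \frac{346}{153}$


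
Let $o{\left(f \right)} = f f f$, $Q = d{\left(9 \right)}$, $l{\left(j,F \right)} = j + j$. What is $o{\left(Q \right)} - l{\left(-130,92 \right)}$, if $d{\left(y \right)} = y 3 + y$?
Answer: $46916$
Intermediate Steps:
$d{\left(y \right)} = 4 y$ ($d{\left(y \right)} = 3 y + y = 4 y$)
$l{\left(j,F \right)} = 2 j$
$Q = 36$ ($Q = 4 \cdot 9 = 36$)
$o{\left(f \right)} = f^{3}$ ($o{\left(f \right)} = f^{2} f = f^{3}$)
$o{\left(Q \right)} - l{\left(-130,92 \right)} = 36^{3} - 2 \left(-130\right) = 46656 - -260 = 46656 + 260 = 46916$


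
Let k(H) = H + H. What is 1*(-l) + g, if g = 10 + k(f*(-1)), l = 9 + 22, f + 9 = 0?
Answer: -3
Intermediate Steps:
f = -9 (f = -9 + 0 = -9)
k(H) = 2*H
l = 31
g = 28 (g = 10 + 2*(-9*(-1)) = 10 + 2*9 = 10 + 18 = 28)
1*(-l) + g = 1*(-1*31) + 28 = 1*(-31) + 28 = -31 + 28 = -3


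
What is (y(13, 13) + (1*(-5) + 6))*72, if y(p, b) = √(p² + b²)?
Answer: 72 + 936*√2 ≈ 1395.7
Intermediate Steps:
y(p, b) = √(b² + p²)
(y(13, 13) + (1*(-5) + 6))*72 = (√(13² + 13²) + (1*(-5) + 6))*72 = (√(169 + 169) + (-5 + 6))*72 = (√338 + 1)*72 = (13*√2 + 1)*72 = (1 + 13*√2)*72 = 72 + 936*√2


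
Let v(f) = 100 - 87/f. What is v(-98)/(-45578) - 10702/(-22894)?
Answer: 23787835555/51129673868 ≈ 0.46525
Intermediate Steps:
v(f) = 100 - 87/f
v(-98)/(-45578) - 10702/(-22894) = (100 - 87/(-98))/(-45578) - 10702/(-22894) = (100 - 87*(-1/98))*(-1/45578) - 10702*(-1/22894) = (100 + 87/98)*(-1/45578) + 5351/11447 = (9887/98)*(-1/45578) + 5351/11447 = -9887/4466644 + 5351/11447 = 23787835555/51129673868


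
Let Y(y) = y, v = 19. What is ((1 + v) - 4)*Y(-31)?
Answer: -496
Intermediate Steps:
((1 + v) - 4)*Y(-31) = ((1 + 19) - 4)*(-31) = (20 - 4)*(-31) = 16*(-31) = -496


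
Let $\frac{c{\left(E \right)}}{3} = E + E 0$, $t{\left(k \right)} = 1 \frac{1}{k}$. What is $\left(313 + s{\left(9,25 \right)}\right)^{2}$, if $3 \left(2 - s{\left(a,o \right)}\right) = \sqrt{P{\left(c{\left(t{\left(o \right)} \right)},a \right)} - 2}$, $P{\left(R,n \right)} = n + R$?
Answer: $\frac{\left(4725 - \sqrt{178}\right)^{2}}{225} \approx 98666.0$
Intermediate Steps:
$t{\left(k \right)} = \frac{1}{k}$
$c{\left(E \right)} = 3 E$ ($c{\left(E \right)} = 3 \left(E + E 0\right) = 3 \left(E + 0\right) = 3 E$)
$P{\left(R,n \right)} = R + n$
$s{\left(a,o \right)} = 2 - \frac{\sqrt{-2 + a + \frac{3}{o}}}{3}$ ($s{\left(a,o \right)} = 2 - \frac{\sqrt{\left(\frac{3}{o} + a\right) - 2}}{3} = 2 - \frac{\sqrt{\left(a + \frac{3}{o}\right) - 2}}{3} = 2 - \frac{\sqrt{-2 + a + \frac{3}{o}}}{3}$)
$\left(313 + s{\left(9,25 \right)}\right)^{2} = \left(313 + \left(2 - \frac{\sqrt{-2 + 9 + \frac{3}{25}}}{3}\right)\right)^{2} = \left(313 + \left(2 - \frac{\sqrt{\frac{178}{25}}}{3}\right)\right)^{2} = \left(313 + \left(2 - \frac{\frac{1}{5} \sqrt{178}}{3}\right)\right)^{2} = \left(313 + \left(2 - \frac{\sqrt{178}}{15}\right)\right)^{2} = \left(315 - \frac{\sqrt{178}}{15}\right)^{2}$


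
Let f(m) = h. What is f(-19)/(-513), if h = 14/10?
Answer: -7/2565 ≈ -0.0027290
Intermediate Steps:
h = 7/5 (h = 14*(⅒) = 7/5 ≈ 1.4000)
f(m) = 7/5
f(-19)/(-513) = (7/5)/(-513) = (7/5)*(-1/513) = -7/2565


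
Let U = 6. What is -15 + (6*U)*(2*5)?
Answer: 345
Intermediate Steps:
-15 + (6*U)*(2*5) = -15 + (6*6)*(2*5) = -15 + 36*10 = -15 + 360 = 345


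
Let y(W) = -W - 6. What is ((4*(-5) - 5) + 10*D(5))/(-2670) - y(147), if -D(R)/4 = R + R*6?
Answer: 27329/178 ≈ 153.53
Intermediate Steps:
D(R) = -28*R (D(R) = -4*(R + R*6) = -4*(R + 6*R) = -28*R)
y(W) = -6 - W
((4*(-5) - 5) + 10*D(5))/(-2670) - y(147) = ((4*(-5) - 5) + 10*(-28*5))/(-2670) - (-6 - 1*147) = ((-20 - 5) + 10*(-140))*(-1/2670) - (-6 - 147) = (-25 - 1400)*(-1/2670) - 1*(-153) = -1425*(-1/2670) + 153 = 95/178 + 153 = 27329/178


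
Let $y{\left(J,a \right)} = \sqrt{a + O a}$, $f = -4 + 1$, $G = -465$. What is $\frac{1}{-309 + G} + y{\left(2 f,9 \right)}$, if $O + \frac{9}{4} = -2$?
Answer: $- \frac{1}{774} + \frac{3 i \sqrt{13}}{2} \approx -0.001292 + 5.4083 i$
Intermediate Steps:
$O = - \frac{17}{4}$ ($O = - \frac{9}{4} - 2 = - \frac{17}{4} \approx -4.25$)
$f = -3$
$y{\left(J,a \right)} = \frac{\sqrt{13} \sqrt{- a}}{2}$ ($y{\left(J,a \right)} = \sqrt{a - \frac{17 a}{4}} = \sqrt{- \frac{13 a}{4}} = \frac{\sqrt{13} \sqrt{- a}}{2}$)
$\frac{1}{-309 + G} + y{\left(2 f,9 \right)} = \frac{1}{-309 - 465} + \frac{\sqrt{13} \sqrt{\left(-1\right) 9}}{2} = \frac{1}{-774} + \frac{\sqrt{13} \sqrt{-9}}{2} = - \frac{1}{774} + \frac{\sqrt{13} \cdot 3 i}{2} = - \frac{1}{774} + \frac{3 i \sqrt{13}}{2}$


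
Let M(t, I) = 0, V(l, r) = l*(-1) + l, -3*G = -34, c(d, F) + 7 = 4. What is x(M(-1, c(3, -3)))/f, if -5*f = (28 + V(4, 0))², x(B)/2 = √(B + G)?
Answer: -5*√102/1176 ≈ -0.042940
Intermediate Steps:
c(d, F) = -3 (c(d, F) = -7 + 4 = -3)
G = 34/3 (G = -⅓*(-34) = 34/3 ≈ 11.333)
V(l, r) = 0 (V(l, r) = -l + l = 0)
x(B) = 2*√(34/3 + B) (x(B) = 2*√(B + 34/3) = 2*√(34/3 + B))
f = -784/5 (f = -(28 + 0)²/5 = -⅕*28² = -⅕*784 = -784/5 ≈ -156.80)
x(M(-1, c(3, -3)))/f = (2*√(102 + 9*0)/3)/(-784/5) = (2*√(102 + 0)/3)*(-5/784) = (2*√102/3)*(-5/784) = -5*√102/1176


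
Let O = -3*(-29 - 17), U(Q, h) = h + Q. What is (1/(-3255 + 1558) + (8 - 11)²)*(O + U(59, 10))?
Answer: 3161304/1697 ≈ 1862.9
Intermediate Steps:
U(Q, h) = Q + h
O = 138 (O = -3*(-46) = 138)
(1/(-3255 + 1558) + (8 - 11)²)*(O + U(59, 10)) = (1/(-3255 + 1558) + (8 - 11)²)*(138 + (59 + 10)) = (1/(-1697) + (-3)²)*(138 + 69) = (-1/1697 + 9)*207 = (15272/1697)*207 = 3161304/1697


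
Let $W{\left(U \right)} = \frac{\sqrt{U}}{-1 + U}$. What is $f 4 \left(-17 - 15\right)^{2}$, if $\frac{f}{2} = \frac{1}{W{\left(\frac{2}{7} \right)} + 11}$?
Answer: $\frac{2252800}{3011} + \frac{40960 \sqrt{14}}{3011} \approx 799.09$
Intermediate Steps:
$W{\left(U \right)} = \frac{\sqrt{U}}{-1 + U}$
$f = \frac{2}{11 - \frac{\sqrt{14}}{5}}$ ($f = \frac{2}{\frac{\sqrt{\frac{2}{7}}}{-1 + \frac{2}{7}} + 11} = \frac{2}{\frac{\frac{1}{7} \sqrt{14}}{- \frac{5}{7}} + 11} = \frac{2}{\frac{\sqrt{14}}{7} \left(- \frac{7}{5}\right) + 11} = \frac{2}{- \frac{\sqrt{14}}{5} + 11} = \frac{2}{11 - \frac{\sqrt{14}}{5}} \approx 0.19509$)
$f 4 \left(-17 - 15\right)^{2} = \left(\frac{550}{3011} + \frac{10 \sqrt{14}}{3011}\right) 4 \left(-17 - 15\right)^{2} = \left(\frac{2200}{3011} + \frac{40 \sqrt{14}}{3011}\right) \left(-32\right)^{2} = \left(\frac{2200}{3011} + \frac{40 \sqrt{14}}{3011}\right) 1024 = \frac{2252800}{3011} + \frac{40960 \sqrt{14}}{3011}$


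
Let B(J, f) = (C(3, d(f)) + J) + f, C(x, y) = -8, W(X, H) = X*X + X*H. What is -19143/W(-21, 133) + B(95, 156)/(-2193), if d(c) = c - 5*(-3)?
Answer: 4601007/573104 ≈ 8.0282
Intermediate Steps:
W(X, H) = X² + H*X
d(c) = 15 + c (d(c) = c + 15 = 15 + c)
B(J, f) = -8 + J + f (B(J, f) = (-8 + J) + f = -8 + J + f)
-19143/W(-21, 133) + B(95, 156)/(-2193) = -19143*(-1/(21*(133 - 21))) + (-8 + 95 + 156)/(-2193) = -19143/((-21*112)) + 243*(-1/2193) = -19143/(-2352) - 81/731 = -19143*(-1/2352) - 81/731 = 6381/784 - 81/731 = 4601007/573104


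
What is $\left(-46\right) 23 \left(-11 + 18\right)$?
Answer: $-7406$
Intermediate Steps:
$\left(-46\right) 23 \left(-11 + 18\right) = \left(-1058\right) 7 = -7406$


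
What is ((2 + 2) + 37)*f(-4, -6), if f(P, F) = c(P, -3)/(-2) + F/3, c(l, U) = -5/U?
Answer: -697/6 ≈ -116.17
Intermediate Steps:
f(P, F) = -5/6 + F/3 (f(P, F) = -5/(-3)/(-2) + F/3 = -5*(-1/3)*(-1/2) + F*(1/3) = (5/3)*(-1/2) + F/3 = -5/6 + F/3)
((2 + 2) + 37)*f(-4, -6) = ((2 + 2) + 37)*(-5/6 + (1/3)*(-6)) = (4 + 37)*(-5/6 - 2) = 41*(-17/6) = -697/6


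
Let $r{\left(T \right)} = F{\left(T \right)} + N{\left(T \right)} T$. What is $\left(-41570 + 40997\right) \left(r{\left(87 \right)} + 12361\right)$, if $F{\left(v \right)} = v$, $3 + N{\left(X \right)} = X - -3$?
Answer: $-11469741$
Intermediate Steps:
$N{\left(X \right)} = X$ ($N{\left(X \right)} = -3 + \left(X - -3\right) = -3 + \left(X + 3\right) = -3 + \left(3 + X\right) = X$)
$r{\left(T \right)} = T + T^{2}$ ($r{\left(T \right)} = T + T T = T + T^{2}$)
$\left(-41570 + 40997\right) \left(r{\left(87 \right)} + 12361\right) = \left(-41570 + 40997\right) \left(87 \left(1 + 87\right) + 12361\right) = - 573 \left(87 \cdot 88 + 12361\right) = - 573 \left(7656 + 12361\right) = \left(-573\right) 20017 = -11469741$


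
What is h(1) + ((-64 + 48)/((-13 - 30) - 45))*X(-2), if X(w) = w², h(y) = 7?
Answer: 85/11 ≈ 7.7273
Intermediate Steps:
h(1) + ((-64 + 48)/((-13 - 30) - 45))*X(-2) = 7 + ((-64 + 48)/((-13 - 30) - 45))*(-2)² = 7 - 16/(-43 - 45)*4 = 7 - 16/(-88)*4 = 7 - 16*(-1/88)*4 = 7 + (2/11)*4 = 7 + 8/11 = 85/11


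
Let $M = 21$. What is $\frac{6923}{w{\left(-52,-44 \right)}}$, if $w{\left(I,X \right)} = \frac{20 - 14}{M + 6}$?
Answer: $\frac{62307}{2} \approx 31154.0$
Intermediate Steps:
$w{\left(I,X \right)} = \frac{2}{9}$ ($w{\left(I,X \right)} = \frac{20 - 14}{21 + 6} = \frac{6}{27} = 6 \cdot \frac{1}{27} = \frac{2}{9}$)
$\frac{6923}{w{\left(-52,-44 \right)}} = \frac{6923}{\frac{2}{9}} = 6923 \cdot \frac{9}{2} = \frac{62307}{2}$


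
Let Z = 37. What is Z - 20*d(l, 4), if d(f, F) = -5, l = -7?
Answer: 137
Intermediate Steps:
Z - 20*d(l, 4) = 37 - 20*(-5) = 37 + 100 = 137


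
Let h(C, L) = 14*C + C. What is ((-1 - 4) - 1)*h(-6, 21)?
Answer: 540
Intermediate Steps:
h(C, L) = 15*C
((-1 - 4) - 1)*h(-6, 21) = ((-1 - 4) - 1)*(15*(-6)) = (-5 - 1)*(-90) = -6*(-90) = 540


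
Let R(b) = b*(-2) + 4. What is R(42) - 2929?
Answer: -3009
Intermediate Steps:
R(b) = 4 - 2*b (R(b) = -2*b + 4 = 4 - 2*b)
R(42) - 2929 = (4 - 2*42) - 2929 = (4 - 84) - 2929 = -80 - 2929 = -3009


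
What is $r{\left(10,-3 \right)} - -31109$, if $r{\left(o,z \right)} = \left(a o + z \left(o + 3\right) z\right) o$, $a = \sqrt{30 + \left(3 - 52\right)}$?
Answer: $32279 + 100 i \sqrt{19} \approx 32279.0 + 435.89 i$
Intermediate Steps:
$a = i \sqrt{19}$ ($a = \sqrt{30 + \left(3 - 52\right)} = \sqrt{30 - 49} = \sqrt{-19} = i \sqrt{19} \approx 4.3589 i$)
$r{\left(o,z \right)} = o \left(z^{2} \left(3 + o\right) + i o \sqrt{19}\right)$ ($r{\left(o,z \right)} = \left(i \sqrt{19} o + z \left(o + 3\right) z\right) o = \left(i o \sqrt{19} + z \left(3 + o\right) z\right) o = \left(i o \sqrt{19} + z^{2} \left(3 + o\right)\right) o = \left(z^{2} \left(3 + o\right) + i o \sqrt{19}\right) o = o \left(z^{2} \left(3 + o\right) + i o \sqrt{19}\right)$)
$r{\left(10,-3 \right)} - -31109 = 10 \left(3 \left(-3\right)^{2} + 10 \left(-3\right)^{2} + i 10 \sqrt{19}\right) - -31109 = 10 \left(3 \cdot 9 + 10 \cdot 9 + 10 i \sqrt{19}\right) + 31109 = 10 \left(27 + 90 + 10 i \sqrt{19}\right) + 31109 = 10 \left(117 + 10 i \sqrt{19}\right) + 31109 = \left(1170 + 100 i \sqrt{19}\right) + 31109 = 32279 + 100 i \sqrt{19}$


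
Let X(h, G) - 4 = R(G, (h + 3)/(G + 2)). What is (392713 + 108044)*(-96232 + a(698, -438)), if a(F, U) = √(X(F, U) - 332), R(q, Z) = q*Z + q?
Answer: -48188847624 + 500757*I*√2936242/218 ≈ -4.8189e+10 + 3.9361e+6*I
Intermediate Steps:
R(q, Z) = q + Z*q (R(q, Z) = Z*q + q = q + Z*q)
X(h, G) = 4 + G*(1 + (3 + h)/(2 + G)) (X(h, G) = 4 + G*(1 + (h + 3)/(G + 2)) = 4 + G*(1 + (3 + h)/(2 + G)))
a(F, U) = √(-332 + (8 + 4*U + U*(5 + F + U))/(2 + U)) (a(F, U) = √((8 + 4*U + U*(5 + U + F))/(2 + U) - 332) = √((8 + 4*U + U*(5 + F + U))/(2 + U) - 332) = √(-332 + (8 + 4*U + U*(5 + F + U))/(2 + U)))
(392713 + 108044)*(-96232 + a(698, -438)) = (392713 + 108044)*(-96232 + √((-656 - 328*(-438) - 438*(5 + 698 - 438))/(2 - 438))) = 500757*(-96232 + √((-656 + 143664 - 438*265)/(-436))) = 500757*(-96232 + √(-(-656 + 143664 - 116070)/436)) = 500757*(-96232 + √(-1/436*26938)) = 500757*(-96232 + √(-13469/218)) = 500757*(-96232 + I*√2936242/218) = -48188847624 + 500757*I*√2936242/218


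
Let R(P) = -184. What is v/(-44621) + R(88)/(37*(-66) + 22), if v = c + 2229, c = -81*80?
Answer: 4624421/26995705 ≈ 0.17130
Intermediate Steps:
c = -6480
v = -4251 (v = -6480 + 2229 = -4251)
v/(-44621) + R(88)/(37*(-66) + 22) = -4251/(-44621) - 184/(37*(-66) + 22) = -4251*(-1/44621) - 184/(-2442 + 22) = 4251/44621 - 184/(-2420) = 4251/44621 - 184*(-1/2420) = 4251/44621 + 46/605 = 4624421/26995705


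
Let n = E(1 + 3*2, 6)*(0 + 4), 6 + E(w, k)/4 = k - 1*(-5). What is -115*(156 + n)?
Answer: -27140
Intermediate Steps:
E(w, k) = -4 + 4*k (E(w, k) = -24 + 4*(k - 1*(-5)) = -24 + 4*(k + 5) = -24 + 4*(5 + k) = -24 + (20 + 4*k) = -4 + 4*k)
n = 80 (n = (-4 + 4*6)*(0 + 4) = (-4 + 24)*4 = 20*4 = 80)
-115*(156 + n) = -115*(156 + 80) = -115*236 = -27140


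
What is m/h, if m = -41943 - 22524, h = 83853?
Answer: -7163/9317 ≈ -0.76881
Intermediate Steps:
m = -64467
m/h = -64467/83853 = -64467*1/83853 = -7163/9317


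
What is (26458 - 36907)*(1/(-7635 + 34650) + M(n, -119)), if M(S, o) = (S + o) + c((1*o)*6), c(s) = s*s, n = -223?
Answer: -47936180041713/9005 ≈ -5.3233e+9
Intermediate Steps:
c(s) = s²
M(S, o) = S + o + 36*o² (M(S, o) = (S + o) + ((1*o)*6)² = (S + o) + (o*6)² = (S + o) + (6*o)² = (S + o) + 36*o² = S + o + 36*o²)
(26458 - 36907)*(1/(-7635 + 34650) + M(n, -119)) = (26458 - 36907)*(1/(-7635 + 34650) + (-223 - 119 + 36*(-119)²)) = -10449*(1/27015 + (-223 - 119 + 36*14161)) = -10449*(1/27015 + (-223 - 119 + 509796)) = -10449*(1/27015 + 509454) = -10449*13762899811/27015 = -47936180041713/9005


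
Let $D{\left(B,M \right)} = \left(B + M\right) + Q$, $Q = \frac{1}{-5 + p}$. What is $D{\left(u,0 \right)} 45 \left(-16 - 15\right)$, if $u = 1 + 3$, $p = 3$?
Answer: $- \frac{9765}{2} \approx -4882.5$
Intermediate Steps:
$u = 4$
$Q = - \frac{1}{2}$ ($Q = \frac{1}{-5 + 3} = \frac{1}{-2} = - \frac{1}{2} \approx -0.5$)
$D{\left(B,M \right)} = - \frac{1}{2} + B + M$ ($D{\left(B,M \right)} = \left(B + M\right) - \frac{1}{2} = - \frac{1}{2} + B + M$)
$D{\left(u,0 \right)} 45 \left(-16 - 15\right) = \left(- \frac{1}{2} + 4 + 0\right) 45 \left(-16 - 15\right) = \frac{7}{2} \cdot 45 \left(-16 - 15\right) = \frac{315}{2} \left(-31\right) = - \frac{9765}{2}$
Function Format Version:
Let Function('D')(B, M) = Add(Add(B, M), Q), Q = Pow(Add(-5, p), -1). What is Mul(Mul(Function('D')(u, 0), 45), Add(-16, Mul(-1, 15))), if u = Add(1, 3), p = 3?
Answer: Rational(-9765, 2) ≈ -4882.5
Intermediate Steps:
u = 4
Q = Rational(-1, 2) (Q = Pow(Add(-5, 3), -1) = Pow(-2, -1) = Rational(-1, 2) ≈ -0.50000)
Function('D')(B, M) = Add(Rational(-1, 2), B, M) (Function('D')(B, M) = Add(Add(B, M), Rational(-1, 2)) = Add(Rational(-1, 2), B, M))
Mul(Mul(Function('D')(u, 0), 45), Add(-16, Mul(-1, 15))) = Mul(Mul(Add(Rational(-1, 2), 4, 0), 45), Add(-16, Mul(-1, 15))) = Mul(Mul(Rational(7, 2), 45), Add(-16, -15)) = Mul(Rational(315, 2), -31) = Rational(-9765, 2)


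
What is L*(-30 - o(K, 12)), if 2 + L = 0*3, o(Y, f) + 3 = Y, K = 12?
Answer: 78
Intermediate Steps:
o(Y, f) = -3 + Y
L = -2 (L = -2 + 0*3 = -2 + 0 = -2)
L*(-30 - o(K, 12)) = -2*(-30 - (-3 + 12)) = -2*(-30 - 1*9) = -2*(-30 - 9) = -2*(-39) = 78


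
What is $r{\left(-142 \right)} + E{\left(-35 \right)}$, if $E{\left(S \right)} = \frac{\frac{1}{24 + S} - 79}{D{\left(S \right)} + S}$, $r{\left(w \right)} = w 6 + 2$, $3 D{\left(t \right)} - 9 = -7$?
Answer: $- \frac{960440}{1133} \approx -847.7$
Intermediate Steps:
$D{\left(t \right)} = \frac{2}{3}$ ($D{\left(t \right)} = 3 + \frac{1}{3} \left(-7\right) = 3 - \frac{7}{3} = \frac{2}{3}$)
$r{\left(w \right)} = 2 + 6 w$ ($r{\left(w \right)} = 6 w + 2 = 2 + 6 w$)
$E{\left(S \right)} = \frac{-79 + \frac{1}{24 + S}}{\frac{2}{3} + S}$ ($E{\left(S \right)} = \frac{\frac{1}{24 + S} - 79}{\frac{2}{3} + S} = \frac{-79 + \frac{1}{24 + S}}{\frac{2}{3} + S}$)
$r{\left(-142 \right)} + E{\left(-35 \right)} = \left(2 + 6 \left(-142\right)\right) + \frac{3 \left(-1895 - -2765\right)}{48 + 3 \left(-35\right)^{2} + 74 \left(-35\right)} = \left(2 - 852\right) + \frac{3 \left(-1895 + 2765\right)}{48 + 3 \cdot 1225 - 2590} = -850 + 3 \frac{1}{48 + 3675 - 2590} \cdot 870 = -850 + 3 \cdot \frac{1}{1133} \cdot 870 = -850 + \frac{2610}{1133} = - \frac{960440}{1133}$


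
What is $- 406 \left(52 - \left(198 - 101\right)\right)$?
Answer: $18270$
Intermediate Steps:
$- 406 \left(52 - \left(198 - 101\right)\right) = - 406 \left(52 - 97\right) = \left(-406\right) \left(-45\right) = 18270$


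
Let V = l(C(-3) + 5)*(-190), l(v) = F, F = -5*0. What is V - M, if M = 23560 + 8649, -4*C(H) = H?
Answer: -32209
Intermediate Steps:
C(H) = -H/4
F = 0
l(v) = 0
M = 32209
V = 0 (V = 0*(-190) = 0)
V - M = 0 - 1*32209 = 0 - 32209 = -32209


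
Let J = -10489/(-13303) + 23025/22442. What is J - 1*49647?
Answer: -14821367892409/298545926 ≈ -49645.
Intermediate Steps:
J = 541695713/298545926 (J = -10489*(-1/13303) + 23025*(1/22442) = 10489/13303 + 23025/22442 = 541695713/298545926 ≈ 1.8144)
J - 1*49647 = 541695713/298545926 - 1*49647 = 541695713/298545926 - 49647 = -14821367892409/298545926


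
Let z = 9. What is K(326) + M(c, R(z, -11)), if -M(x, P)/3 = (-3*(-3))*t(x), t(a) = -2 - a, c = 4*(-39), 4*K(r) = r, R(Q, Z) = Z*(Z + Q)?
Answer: -8153/2 ≈ -4076.5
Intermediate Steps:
R(Q, Z) = Z*(Q + Z)
K(r) = r/4
c = -156
M(x, P) = 54 + 27*x (M(x, P) = -3*(-3*(-3))*(-2 - x) = -27*(-2 - x) = -3*(-18 - 9*x) = 54 + 27*x)
K(326) + M(c, R(z, -11)) = (1/4)*326 + (54 + 27*(-156)) = 163/2 + (54 - 4212) = 163/2 - 4158 = -8153/2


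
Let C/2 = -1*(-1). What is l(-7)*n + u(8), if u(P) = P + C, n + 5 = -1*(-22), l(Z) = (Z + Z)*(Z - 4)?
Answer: 2628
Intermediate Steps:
l(Z) = 2*Z*(-4 + Z) (l(Z) = (2*Z)*(-4 + Z) = 2*Z*(-4 + Z))
C = 2 (C = 2*(-1*(-1)) = 2*1 = 2)
n = 17 (n = -5 - 1*(-22) = -5 + 22 = 17)
u(P) = 2 + P (u(P) = P + 2 = 2 + P)
l(-7)*n + u(8) = (2*(-7)*(-4 - 7))*17 + (2 + 8) = (2*(-7)*(-11))*17 + 10 = 154*17 + 10 = 2618 + 10 = 2628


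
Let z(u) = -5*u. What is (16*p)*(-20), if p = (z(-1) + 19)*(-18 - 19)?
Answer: 284160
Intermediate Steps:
p = -888 (p = (-5*(-1) + 19)*(-18 - 19) = (5 + 19)*(-37) = 24*(-37) = -888)
(16*p)*(-20) = (16*(-888))*(-20) = -14208*(-20) = 284160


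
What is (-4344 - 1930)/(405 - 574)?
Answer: 6274/169 ≈ 37.124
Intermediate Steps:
(-4344 - 1930)/(405 - 574) = -6274/(-169) = -6274*(-1/169) = 6274/169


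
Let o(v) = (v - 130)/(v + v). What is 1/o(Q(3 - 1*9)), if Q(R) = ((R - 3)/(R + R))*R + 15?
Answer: -42/239 ≈ -0.17573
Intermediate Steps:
Q(R) = 27/2 + R/2 (Q(R) = ((-3 + R)/((2*R)))*R + 15 = ((-3 + R)*(1/(2*R)))*R + 15 = ((-3 + R)/(2*R))*R + 15 = (-3/2 + R/2) + 15 = 27/2 + R/2)
o(v) = (-130 + v)/(2*v) (o(v) = (-130 + v)/((2*v)) = (-130 + v)*(1/(2*v)) = (-130 + v)/(2*v))
1/o(Q(3 - 1*9)) = 1/((-130 + (27/2 + (3 - 1*9)/2))/(2*(27/2 + (3 - 1*9)/2))) = 1/((-130 + (27/2 + (3 - 9)/2))/(2*(27/2 + (3 - 9)/2))) = 1/((-130 + (27/2 + (½)*(-6)))/(2*(27/2 + (½)*(-6)))) = 1/((-130 + (27/2 - 3))/(2*(27/2 - 3))) = 1/((-130 + 21/2)/(2*(21/2))) = 1/((½)*(2/21)*(-239/2)) = 1/(-239/42) = -42/239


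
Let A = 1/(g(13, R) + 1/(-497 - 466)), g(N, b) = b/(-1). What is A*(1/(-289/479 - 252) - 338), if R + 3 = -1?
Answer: -39384258795/465959447 ≈ -84.523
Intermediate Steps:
R = -4 (R = -3 - 1 = -4)
g(N, b) = -b
A = 963/3851 (A = 1/(-1*(-4) + 1/(-497 - 466)) = 1/(4 + 1/(-963)) = 1/(4 - 1/963) = 1/(3851/963) = 963/3851 ≈ 0.25006)
A*(1/(-289/479 - 252) - 338) = 963*(1/(-289/479 - 252) - 338)/3851 = 963*(1/(-120997/479) - 338)/3851 = 963*(-479/120997 - 338)/3851 = (963/3851)*(-40897465/120997) = -39384258795/465959447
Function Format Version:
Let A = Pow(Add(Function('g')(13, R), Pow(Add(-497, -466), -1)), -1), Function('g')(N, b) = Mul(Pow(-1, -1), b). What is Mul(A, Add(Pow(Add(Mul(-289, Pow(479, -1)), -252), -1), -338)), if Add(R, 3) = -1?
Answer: Rational(-39384258795, 465959447) ≈ -84.523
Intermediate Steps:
R = -4 (R = Add(-3, -1) = -4)
Function('g')(N, b) = Mul(-1, b)
A = Rational(963, 3851) (A = Pow(Add(Mul(-1, -4), Pow(Add(-497, -466), -1)), -1) = Pow(Add(4, Pow(-963, -1)), -1) = Pow(Add(4, Rational(-1, 963)), -1) = Pow(Rational(3851, 963), -1) = Rational(963, 3851) ≈ 0.25006)
Mul(A, Add(Pow(Add(Mul(-289, Pow(479, -1)), -252), -1), -338)) = Mul(Rational(963, 3851), Add(Pow(Add(Mul(-289, Pow(479, -1)), -252), -1), -338)) = Mul(Rational(963, 3851), Add(Pow(Add(Mul(-289, Rational(1, 479)), -252), -1), -338)) = Mul(Rational(963, 3851), Add(Pow(Add(Rational(-289, 479), -252), -1), -338)) = Mul(Rational(963, 3851), Add(Pow(Rational(-120997, 479), -1), -338)) = Mul(Rational(963, 3851), Add(Rational(-479, 120997), -338)) = Mul(Rational(963, 3851), Rational(-40897465, 120997)) = Rational(-39384258795, 465959447)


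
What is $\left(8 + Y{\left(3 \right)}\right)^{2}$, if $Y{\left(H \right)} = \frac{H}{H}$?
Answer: $81$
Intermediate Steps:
$Y{\left(H \right)} = 1$
$\left(8 + Y{\left(3 \right)}\right)^{2} = \left(8 + 1\right)^{2} = 9^{2} = 81$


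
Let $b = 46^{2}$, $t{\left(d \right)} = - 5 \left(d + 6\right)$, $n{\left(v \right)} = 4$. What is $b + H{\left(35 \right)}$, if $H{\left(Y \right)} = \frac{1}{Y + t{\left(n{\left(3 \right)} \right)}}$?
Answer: $\frac{31739}{15} \approx 2115.9$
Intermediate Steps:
$t{\left(d \right)} = -30 - 5 d$ ($t{\left(d \right)} = - 5 \left(6 + d\right) = -30 - 5 d$)
$H{\left(Y \right)} = \frac{1}{-50 + Y}$ ($H{\left(Y \right)} = \frac{1}{Y - 50} = \frac{1}{-50 + Y}$)
$b = 2116$
$b + H{\left(35 \right)} = 2116 + \frac{1}{-50 + 35} = 2116 + \frac{1}{-15} = 2116 - \frac{1}{15} = \frac{31739}{15}$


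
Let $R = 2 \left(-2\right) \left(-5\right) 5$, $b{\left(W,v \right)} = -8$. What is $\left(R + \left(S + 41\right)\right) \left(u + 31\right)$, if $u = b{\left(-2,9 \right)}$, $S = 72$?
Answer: $4899$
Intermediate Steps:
$u = -8$
$R = 100$ ($R = \left(-4\right) \left(-5\right) 5 = 20 \cdot 5 = 100$)
$\left(R + \left(S + 41\right)\right) \left(u + 31\right) = \left(100 + \left(72 + 41\right)\right) \left(-8 + 31\right) = \left(100 + 113\right) 23 = 213 \cdot 23 = 4899$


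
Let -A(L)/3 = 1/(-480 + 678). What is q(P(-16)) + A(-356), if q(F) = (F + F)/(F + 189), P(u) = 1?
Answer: -29/6270 ≈ -0.0046252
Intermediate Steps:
A(L) = -1/66 (A(L) = -3/(-480 + 678) = -3/198 = -3*1/198 = -1/66)
q(F) = 2*F/(189 + F) (q(F) = (2*F)/(189 + F) = 2*F/(189 + F))
q(P(-16)) + A(-356) = 2*1/(189 + 1) - 1/66 = 2*1/190 - 1/66 = 2*1*(1/190) - 1/66 = 1/95 - 1/66 = -29/6270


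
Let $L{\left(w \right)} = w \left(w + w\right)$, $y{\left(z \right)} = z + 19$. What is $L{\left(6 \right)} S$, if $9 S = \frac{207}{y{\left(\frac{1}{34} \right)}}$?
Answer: $\frac{56304}{647} \approx 87.023$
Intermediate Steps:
$y{\left(z \right)} = 19 + z$
$L{\left(w \right)} = 2 w^{2}$ ($L{\left(w \right)} = w 2 w = 2 w^{2}$)
$S = \frac{782}{647}$ ($S = \frac{207 \frac{1}{19 + \frac{1}{34}}}{9} = \frac{207 \frac{1}{\frac{647}{34}}}{9} = \frac{207 \cdot \frac{34}{647}}{9} = \frac{1}{9} \cdot \frac{7038}{647} = \frac{782}{647} \approx 1.2087$)
$L{\left(6 \right)} S = 2 \cdot 6^{2} \cdot \frac{782}{647} = 2 \cdot 36 \cdot \frac{782}{647} = 72 \cdot \frac{782}{647} = \frac{56304}{647}$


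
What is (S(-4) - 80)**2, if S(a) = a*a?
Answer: 4096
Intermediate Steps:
S(a) = a**2
(S(-4) - 80)**2 = ((-4)**2 - 80)**2 = (16 - 80)**2 = (-64)**2 = 4096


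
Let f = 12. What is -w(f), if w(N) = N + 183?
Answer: -195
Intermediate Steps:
w(N) = 183 + N
-w(f) = -(183 + 12) = -1*195 = -195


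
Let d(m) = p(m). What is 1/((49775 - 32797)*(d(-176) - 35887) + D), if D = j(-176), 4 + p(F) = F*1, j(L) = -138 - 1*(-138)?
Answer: -1/612345526 ≈ -1.6331e-9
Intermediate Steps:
j(L) = 0 (j(L) = -138 + 138 = 0)
p(F) = -4 + F (p(F) = -4 + F*1 = -4 + F)
D = 0
d(m) = -4 + m
1/((49775 - 32797)*(d(-176) - 35887) + D) = 1/((49775 - 32797)*((-4 - 176) - 35887) + 0) = 1/(16978*(-180 - 35887) + 0) = 1/(16978*(-36067) + 0) = 1/(-612345526 + 0) = 1/(-612345526) = -1/612345526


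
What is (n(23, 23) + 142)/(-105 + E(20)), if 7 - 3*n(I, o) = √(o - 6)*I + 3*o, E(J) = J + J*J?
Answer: 52/135 - 23*√17/945 ≈ 0.28483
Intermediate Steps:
E(J) = J + J²
n(I, o) = 7/3 - o - I*√(-6 + o)/3 (n(I, o) = 7/3 - (√(o - 6)*I + 3*o)/3 = 7/3 - (√(-6 + o)*I + 3*o)/3 = 7/3 - (I*√(-6 + o) + 3*o)/3 = 7/3 - (3*o + I*√(-6 + o))/3 = 7/3 + (-o - I*√(-6 + o)/3) = 7/3 - o - I*√(-6 + o)/3)
(n(23, 23) + 142)/(-105 + E(20)) = ((7/3 - 1*23 - ⅓*23*√(-6 + 23)) + 142)/(-105 + 20*(1 + 20)) = ((7/3 - 23 - ⅓*23*√17) + 142)/(-105 + 20*21) = ((7/3 - 23 - 23*√17/3) + 142)/(-105 + 420) = ((-62/3 - 23*√17/3) + 142)/315 = (364/3 - 23*√17/3)*(1/315) = 52/135 - 23*√17/945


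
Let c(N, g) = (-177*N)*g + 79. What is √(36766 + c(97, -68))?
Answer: √1204337 ≈ 1097.4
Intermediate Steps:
c(N, g) = 79 - 177*N*g (c(N, g) = -177*N*g + 79 = 79 - 177*N*g)
√(36766 + c(97, -68)) = √(36766 + (79 - 177*97*(-68))) = √(36766 + (79 + 1167492)) = √(36766 + 1167571) = √1204337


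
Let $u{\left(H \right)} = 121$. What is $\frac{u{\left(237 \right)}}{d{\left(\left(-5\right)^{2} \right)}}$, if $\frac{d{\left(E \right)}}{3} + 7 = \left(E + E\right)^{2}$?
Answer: $\frac{121}{7479} \approx 0.016179$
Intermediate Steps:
$d{\left(E \right)} = -21 + 12 E^{2}$ ($d{\left(E \right)} = -21 + 3 \left(E + E\right)^{2} = -21 + 3 \left(2 E\right)^{2} = -21 + 3 \cdot 4 E^{2} = -21 + 12 E^{2}$)
$\frac{u{\left(237 \right)}}{d{\left(\left(-5\right)^{2} \right)}} = \frac{121}{-21 + 12 \left(\left(-5\right)^{2}\right)^{2}} = \frac{121}{-21 + 12 \cdot 25^{2}} = \frac{121}{-21 + 12 \cdot 625} = \frac{121}{-21 + 7500} = \frac{121}{7479}$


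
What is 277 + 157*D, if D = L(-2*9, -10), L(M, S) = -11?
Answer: -1450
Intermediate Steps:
D = -11
277 + 157*D = 277 + 157*(-11) = 277 - 1727 = -1450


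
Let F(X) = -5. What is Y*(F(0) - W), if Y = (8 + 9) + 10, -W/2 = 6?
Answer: 189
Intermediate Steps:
W = -12 (W = -2*6 = -12)
Y = 27 (Y = 17 + 10 = 27)
Y*(F(0) - W) = 27*(-5 - 1*(-12)) = 27*(-5 + 12) = 27*7 = 189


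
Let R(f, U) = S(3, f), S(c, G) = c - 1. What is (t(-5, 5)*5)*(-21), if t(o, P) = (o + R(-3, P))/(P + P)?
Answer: 63/2 ≈ 31.500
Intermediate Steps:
S(c, G) = -1 + c
R(f, U) = 2 (R(f, U) = -1 + 3 = 2)
t(o, P) = (2 + o)/(2*P) (t(o, P) = (o + 2)/(P + P) = (2 + o)/((2*P)) = (2 + o)*(1/(2*P)) = (2 + o)/(2*P))
(t(-5, 5)*5)*(-21) = (((1/2)*(2 - 5)/5)*5)*(-21) = (((1/2)*(1/5)*(-3))*5)*(-21) = -3/10*5*(-21) = -3/2*(-21) = 63/2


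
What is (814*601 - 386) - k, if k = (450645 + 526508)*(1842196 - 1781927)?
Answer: -58891545329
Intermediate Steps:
k = 58892034157 (k = 977153*60269 = 58892034157)
(814*601 - 386) - k = (814*601 - 386) - 1*58892034157 = (489214 - 386) - 58892034157 = 488828 - 58892034157 = -58891545329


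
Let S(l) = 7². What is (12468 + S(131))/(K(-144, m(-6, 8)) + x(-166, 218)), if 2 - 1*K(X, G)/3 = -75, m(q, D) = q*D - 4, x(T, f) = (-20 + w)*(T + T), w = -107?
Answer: 12517/42395 ≈ 0.29525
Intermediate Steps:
x(T, f) = -254*T (x(T, f) = (-20 - 107)*(T + T) = -254*T)
S(l) = 49
m(q, D) = -4 + D*q (m(q, D) = D*q - 4 = -4 + D*q)
K(X, G) = 231 (K(X, G) = 6 - 3*(-75) = 6 + 225 = 231)
(12468 + S(131))/(K(-144, m(-6, 8)) + x(-166, 218)) = (12468 + 49)/(231 - 254*(-166)) = 12517/(231 + 42164) = 12517/42395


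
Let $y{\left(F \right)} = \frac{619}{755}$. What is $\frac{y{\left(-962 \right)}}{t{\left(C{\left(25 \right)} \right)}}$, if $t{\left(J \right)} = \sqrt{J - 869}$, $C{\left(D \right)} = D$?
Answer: $- \frac{619 i \sqrt{211}}{318610} \approx - 0.028221 i$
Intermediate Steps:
$t{\left(J \right)} = \sqrt{-869 + J}$
$y{\left(F \right)} = \frac{619}{755}$ ($y{\left(F \right)} = 619 \cdot \frac{1}{755} = \frac{619}{755}$)
$\frac{y{\left(-962 \right)}}{t{\left(C{\left(25 \right)} \right)}} = \frac{619}{755 \sqrt{-869 + 25}} = \frac{619}{755 \sqrt{-844}} = \frac{619}{755 \cdot 2 i \sqrt{211}} = \frac{619 \left(- \frac{i \sqrt{211}}{422}\right)}{755} = - \frac{619 i \sqrt{211}}{318610}$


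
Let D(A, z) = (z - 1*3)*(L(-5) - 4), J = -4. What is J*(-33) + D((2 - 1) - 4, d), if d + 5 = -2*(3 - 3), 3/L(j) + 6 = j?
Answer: 1828/11 ≈ 166.18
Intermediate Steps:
L(j) = 3/(-6 + j)
d = -5 (d = -5 - 2*(3 - 3) = -5 - 2*0 = -5 + 0 = -5)
D(A, z) = 141/11 - 47*z/11 (D(A, z) = (z - 1*3)*(3/(-6 - 5) - 4) = (z - 3)*(3/(-11) - 4) = (-3 + z)*(3*(-1/11) - 4) = (-3 + z)*(-3/11 - 4) = (-3 + z)*(-47/11) = 141/11 - 47*z/11)
J*(-33) + D((2 - 1) - 4, d) = -4*(-33) + (141/11 - 47/11*(-5)) = 132 + (141/11 + 235/11) = 132 + 376/11 = 1828/11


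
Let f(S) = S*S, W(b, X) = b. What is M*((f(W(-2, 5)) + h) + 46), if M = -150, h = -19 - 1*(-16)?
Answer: -7050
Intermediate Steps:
h = -3 (h = -19 + 16 = -3)
f(S) = S²
M*((f(W(-2, 5)) + h) + 46) = -150*(((-2)² - 3) + 46) = -150*((4 - 3) + 46) = -150*(1 + 46) = -150*47 = -7050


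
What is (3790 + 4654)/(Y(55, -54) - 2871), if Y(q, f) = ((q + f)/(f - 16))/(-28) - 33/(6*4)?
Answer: -8275120/2814927 ≈ -2.9397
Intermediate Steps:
Y(q, f) = -11/8 - (f + q)/(28*(-16 + f)) (Y(q, f) = ((f + q)/(-16 + f))*(-1/28) - 33/24 = ((f + q)/(-16 + f))*(-1/28) - 33*1/24 = -(f + q)/(28*(-16 + f)) - 11/8 = -11/8 - (f + q)/(28*(-16 + f)))
(3790 + 4654)/(Y(55, -54) - 2871) = (3790 + 4654)/((1232 - 79*(-54) - 2*55)/(56*(-16 - 54)) - 2871) = 8444/((1/56)*(1232 + 4266 - 110)/(-70) - 2871) = 8444/((1/56)*(-1/70)*5388 - 2871) = 8444/(-1347/980 - 2871) = 8444/(-2814927/980) = 8444*(-980/2814927) = -8275120/2814927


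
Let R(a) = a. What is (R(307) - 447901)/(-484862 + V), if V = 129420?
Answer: 223797/177721 ≈ 1.2593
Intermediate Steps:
(R(307) - 447901)/(-484862 + V) = (307 - 447901)/(-484862 + 129420) = -447594/(-355442) = -447594*(-1/355442) = 223797/177721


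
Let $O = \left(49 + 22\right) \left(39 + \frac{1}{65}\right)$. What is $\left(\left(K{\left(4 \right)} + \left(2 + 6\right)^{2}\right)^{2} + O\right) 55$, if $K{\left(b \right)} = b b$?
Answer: $\frac{6556616}{13} \approx 5.0436 \cdot 10^{5}$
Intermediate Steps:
$K{\left(b \right)} = b^{2}$
$O = \frac{180056}{65}$ ($O = 71 \left(39 + \frac{1}{65}\right) = 71 \cdot \frac{2536}{65} = \frac{180056}{65} \approx 2770.1$)
$\left(\left(K{\left(4 \right)} + \left(2 + 6\right)^{2}\right)^{2} + O\right) 55 = \left(\left(4^{2} + \left(2 + 6\right)^{2}\right)^{2} + \frac{180056}{65}\right) 55 = \left(\left(16 + 8^{2}\right)^{2} + \frac{180056}{65}\right) 55 = \left(\left(16 + 64\right)^{2} + \frac{180056}{65}\right) 55 = \left(80^{2} + \frac{180056}{65}\right) 55 = \left(6400 + \frac{180056}{65}\right) 55 = \frac{596056}{65} \cdot 55 = \frac{6556616}{13}$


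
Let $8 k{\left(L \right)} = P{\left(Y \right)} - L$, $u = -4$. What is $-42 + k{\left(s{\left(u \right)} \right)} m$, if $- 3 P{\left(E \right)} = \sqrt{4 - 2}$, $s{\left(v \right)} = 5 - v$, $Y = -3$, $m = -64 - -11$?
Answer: $\frac{141}{8} + \frac{53 \sqrt{2}}{24} \approx 20.748$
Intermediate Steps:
$m = -53$ ($m = -64 + 11 = -53$)
$P{\left(E \right)} = - \frac{\sqrt{2}}{3}$ ($P{\left(E \right)} = - \frac{\sqrt{4 - 2}}{3} = - \frac{\sqrt{2}}{3}$)
$k{\left(L \right)} = - \frac{L}{8} - \frac{\sqrt{2}}{24}$ ($k{\left(L \right)} = \frac{- \frac{\sqrt{2}}{3} - L}{8} = \frac{- L - \frac{\sqrt{2}}{3}}{8} = - \frac{L}{8} - \frac{\sqrt{2}}{24}$)
$-42 + k{\left(s{\left(u \right)} \right)} m = -42 + \left(- \frac{5 - -4}{8} - \frac{\sqrt{2}}{24}\right) \left(-53\right) = -42 + \left(- \frac{5 + 4}{8} - \frac{\sqrt{2}}{24}\right) \left(-53\right) = -42 + \left(\left(- \frac{1}{8}\right) 9 - \frac{\sqrt{2}}{24}\right) \left(-53\right) = -42 + \left(- \frac{9}{8} - \frac{\sqrt{2}}{24}\right) \left(-53\right) = -42 + \left(\frac{477}{8} + \frac{53 \sqrt{2}}{24}\right) = \frac{141}{8} + \frac{53 \sqrt{2}}{24}$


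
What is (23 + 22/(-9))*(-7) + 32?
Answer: -1007/9 ≈ -111.89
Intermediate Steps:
(23 + 22/(-9))*(-7) + 32 = (23 + 22*(-⅑))*(-7) + 32 = (23 - 22/9)*(-7) + 32 = (185/9)*(-7) + 32 = -1295/9 + 32 = -1007/9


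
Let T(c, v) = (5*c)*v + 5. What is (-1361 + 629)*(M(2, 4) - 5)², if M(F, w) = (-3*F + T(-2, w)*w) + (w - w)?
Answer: -16690332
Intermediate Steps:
T(c, v) = 5 + 5*c*v (T(c, v) = 5*c*v + 5 = 5 + 5*c*v)
M(F, w) = -3*F + w*(5 - 10*w) (M(F, w) = (-3*F + (5 + 5*(-2)*w)*w) + (w - w) = (-3*F + (5 - 10*w)*w) + 0 = (-3*F + w*(5 - 10*w)) + 0 = -3*F + w*(5 - 10*w))
(-1361 + 629)*(M(2, 4) - 5)² = (-1361 + 629)*((-10*4² - 3*2 + 5*4) - 5)² = -732*((-10*16 - 6 + 20) - 5)² = -732*((-160 - 6 + 20) - 5)² = -732*(-146 - 5)² = -732*(-151)² = -732*22801 = -16690332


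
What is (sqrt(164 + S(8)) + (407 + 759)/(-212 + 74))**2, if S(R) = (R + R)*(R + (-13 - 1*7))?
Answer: 206581/4761 - 2332*I*sqrt(7)/69 ≈ 43.39 - 89.419*I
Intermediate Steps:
S(R) = 2*R*(-20 + R) (S(R) = (2*R)*(R + (-13 - 7)) = (2*R)*(R - 20) = (2*R)*(-20 + R) = 2*R*(-20 + R))
(sqrt(164 + S(8)) + (407 + 759)/(-212 + 74))**2 = (sqrt(164 + 2*8*(-20 + 8)) + (407 + 759)/(-212 + 74))**2 = (sqrt(164 + 2*8*(-12)) + 1166/(-138))**2 = (sqrt(164 - 192) + 1166*(-1/138))**2 = (sqrt(-28) - 583/69)**2 = (2*I*sqrt(7) - 583/69)**2 = (-583/69 + 2*I*sqrt(7))**2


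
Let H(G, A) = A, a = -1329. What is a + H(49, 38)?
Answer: -1291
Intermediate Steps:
a + H(49, 38) = -1329 + 38 = -1291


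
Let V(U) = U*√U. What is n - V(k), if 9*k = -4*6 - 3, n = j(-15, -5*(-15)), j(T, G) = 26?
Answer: 26 + 3*I*√3 ≈ 26.0 + 5.1962*I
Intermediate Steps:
n = 26
k = -3 (k = (-4*6 - 3)/9 = (-24 - 3)/9 = (⅑)*(-27) = -3)
V(U) = U^(3/2)
n - V(k) = 26 - (-3)^(3/2) = 26 - (-3)*I*√3 = 26 + 3*I*√3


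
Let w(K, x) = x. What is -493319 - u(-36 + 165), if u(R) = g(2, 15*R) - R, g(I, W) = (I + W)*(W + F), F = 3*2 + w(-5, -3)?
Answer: -4247096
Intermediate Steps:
F = 3 (F = 3*2 - 3 = 6 - 3 = 3)
g(I, W) = (3 + W)*(I + W) (g(I, W) = (I + W)*(W + 3) = (I + W)*(3 + W) = (3 + W)*(I + W))
u(R) = 6 + 74*R + 225*R² (u(R) = ((15*R)² + 3*2 + 3*(15*R) + 2*(15*R)) - R = (225*R² + 6 + 45*R + 30*R) - R = (6 + 75*R + 225*R²) - R = 6 + 74*R + 225*R²)
-493319 - u(-36 + 165) = -493319 - (6 + 74*(-36 + 165) + 225*(-36 + 165)²) = -493319 - (6 + 74*129 + 225*129²) = -493319 - (6 + 9546 + 225*16641) = -493319 - (6 + 9546 + 3744225) = -493319 - 1*3753777 = -493319 - 3753777 = -4247096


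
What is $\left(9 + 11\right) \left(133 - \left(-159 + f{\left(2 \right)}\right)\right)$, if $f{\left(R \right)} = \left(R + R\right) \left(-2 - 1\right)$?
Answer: $6080$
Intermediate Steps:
$f{\left(R \right)} = - 6 R$ ($f{\left(R \right)} = 2 R \left(-3\right) = - 6 R$)
$\left(9 + 11\right) \left(133 - \left(-159 + f{\left(2 \right)}\right)\right) = \left(9 + 11\right) \left(133 + \left(159 - \left(-6\right) 2\right)\right) = 20 \left(133 + \left(159 - -12\right)\right) = 20 \left(133 + \left(159 + 12\right)\right) = 20 \left(133 + 171\right) = 20 \cdot 304 = 6080$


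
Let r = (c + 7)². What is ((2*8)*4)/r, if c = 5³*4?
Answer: 64/257049 ≈ 0.00024898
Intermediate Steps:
c = 500 (c = 125*4 = 500)
r = 257049 (r = (500 + 7)² = 507² = 257049)
((2*8)*4)/r = ((2*8)*4)/257049 = (16*4)*(1/257049) = 64*(1/257049) = 64/257049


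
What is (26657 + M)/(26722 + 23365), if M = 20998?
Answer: 47655/50087 ≈ 0.95144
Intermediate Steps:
(26657 + M)/(26722 + 23365) = (26657 + 20998)/(26722 + 23365) = 47655/50087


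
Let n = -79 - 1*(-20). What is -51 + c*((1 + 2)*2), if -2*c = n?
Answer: 126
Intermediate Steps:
n = -59 (n = -79 + 20 = -59)
c = 59/2 (c = -½*(-59) = 59/2 ≈ 29.500)
-51 + c*((1 + 2)*2) = -51 + 59*((1 + 2)*2)/2 = -51 + 59*(3*2)/2 = -51 + (59/2)*6 = -51 + 177 = 126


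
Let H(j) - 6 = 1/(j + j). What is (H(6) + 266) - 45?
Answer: 2725/12 ≈ 227.08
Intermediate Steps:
H(j) = 6 + 1/(2*j) (H(j) = 6 + 1/(j + j) = 6 + 1/(2*j))
(H(6) + 266) - 45 = ((6 + (½)/6) + 266) - 45 = ((6 + (½)*(⅙)) + 266) - 45 = ((6 + 1/12) + 266) - 45 = (73/12 + 266) - 45 = 3265/12 - 45 = 2725/12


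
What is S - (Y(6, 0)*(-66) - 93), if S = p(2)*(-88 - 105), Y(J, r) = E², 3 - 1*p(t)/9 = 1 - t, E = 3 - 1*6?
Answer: -6261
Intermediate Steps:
E = -3 (E = 3 - 6 = -3)
p(t) = 18 + 9*t (p(t) = 27 - 9*(1 - t) = 27 + (-9 + 9*t) = 18 + 9*t)
Y(J, r) = 9 (Y(J, r) = (-3)² = 9)
S = -6948 (S = (18 + 9*2)*(-88 - 105) = (18 + 18)*(-193) = 36*(-193) = -6948)
S - (Y(6, 0)*(-66) - 93) = -6948 - (9*(-66) - 93) = -6948 - (-594 - 93) = -6948 - 1*(-687) = -6948 + 687 = -6261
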